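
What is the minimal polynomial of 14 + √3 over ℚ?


Let α = 14 + √3. Then α - 14 = √3, so (α - 14)² = 3, giving α² - 28α + 193 = 0. Degree 2 and α ∉ ℚ, so this is the minimal polynomial.

Minimal polynomial: x² - 28x + 193


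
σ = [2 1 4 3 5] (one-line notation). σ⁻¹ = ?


To find σ⁻¹, swap domain and range:
σ(1) = 2 → σ⁻¹(2) = 1
σ(2) = 1 → σ⁻¹(1) = 2
σ(3) = 4 → σ⁻¹(4) = 3
σ(4) = 3 → σ⁻¹(3) = 4
σ(5) = 5 → σ⁻¹(5) = 5

σ⁻¹ = [2 1 4 3 5]


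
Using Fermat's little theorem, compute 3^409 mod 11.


Fermat's little theorem: if p is prime and gcd(a,p)=1, then a^(p-1) ≡ 1 (mod p)
p = 11 is prime, gcd(3,11) = 1
Reduce exponent: 409 mod 10 = 9
So 3^409 ≡ 3^9 (mod 11)
3^9 mod 11 = 4

3^409 ≡ 4 (mod 11)


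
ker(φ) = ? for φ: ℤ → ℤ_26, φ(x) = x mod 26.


Kernel = preimage of identity
ker(φ) = {x ∈ ℤ : x ≡ 0 (mod 26)} = 26ℤ = {0, ±26, ±52, ...}

ker(φ) = 26ℤ


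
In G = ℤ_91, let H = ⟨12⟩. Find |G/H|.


|⟨12⟩| = n / gcd(12, 91) = 91 / 1 = 91
H is normal (ℤ_91 is abelian).
|G/H| = |G| / |H| = 91 / 91 = 1

|G/H| = 1


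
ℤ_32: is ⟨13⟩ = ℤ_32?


g generates ℤ_n iff gcd(g, n) = 1
gcd(13, 32) = 1
Since gcd = 1, 13 is a generator.

Yes, 13 generates ℤ_32


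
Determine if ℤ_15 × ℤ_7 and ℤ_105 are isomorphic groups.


Comparing ℤ_15 × ℤ_7 and ℤ_105:
gcd(15,7) = 1, so ℤ_15 × ℤ_7 ≅ ℤ_105 (CRT)

Yes, ℤ_15 × ℤ_7 ≅ ℤ_105


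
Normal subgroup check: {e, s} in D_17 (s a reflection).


H = {e, s} in D_17 (s a reflection)
r·s·r⁻¹ = sr⁻² ≠ s for n ≥ 3, so {e, s} is not closed under conjugation

No, not a normal subgroup


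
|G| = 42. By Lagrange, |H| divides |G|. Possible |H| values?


Lagrange's theorem: |H| divides |G|
|G| = 42
Divisors of 42: 1, 2, 3, 6, 7, 14, 21, 42

Possible subgroup orders: {1, 2, 3, 6, 7, 14, 21, 42}


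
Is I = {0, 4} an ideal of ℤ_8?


Check ideal conditions for I = {0, 4} in ℤ_8:
(1) I is an additive subgroup? Yes
(2) For r ∈ ℤ_8 and a ∈ I: r·a ∈ I? Yes

Yes, I is an ideal of ℤ_8


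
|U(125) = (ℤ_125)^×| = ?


U(n) is the group of units mod n; |U(n)| = φ(n)
|U(125)| = φ(125) = 100

|U(125) = (ℤ_125)^×| = 100


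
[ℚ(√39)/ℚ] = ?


√39 has minimal polynomial x² - 39 (irreducible over ℚ since 39 is squarefree)

[ℚ(√39)/ℚ] = 2


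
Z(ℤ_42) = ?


Z(G) = {g ∈ G | gx = xg for all x ∈ G}
ℤ_42 is abelian, so Z(G) = G

Z(ℤ_42) = ℤ_42


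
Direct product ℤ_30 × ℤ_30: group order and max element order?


|ℤ_30 × ℤ_30| = 30 × 30 = 900
Max element order = lcm(30,30) = 30
Cyclic? No (gcd=30)

|ℤ_30×ℤ_30| = 900, max element order = 30


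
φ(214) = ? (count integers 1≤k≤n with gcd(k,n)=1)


Factor n: 214 = 2 × 107
φ(n) = n · ∏(1 - 1/p) over distinct primes p | n
φ(214) = 214 · (1 - 1/2) · (1 - 1/107) = 106

φ(214) = 106


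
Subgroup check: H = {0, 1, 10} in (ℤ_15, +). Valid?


Subgroup test for H = {0, 1, 10} in (ℤ_15, +):
(1) 0 ∈ H? Yes
(2) Closure: for all a,b ∈ H, (a+b) mod 15 ∈ H? No  [counterexample: 1 + 1 = 2 ∉ H]
(3) Inverses: for all a ∈ H, -a mod 15 ∈ H? No

No, H is not a subgroup of ℤ_15


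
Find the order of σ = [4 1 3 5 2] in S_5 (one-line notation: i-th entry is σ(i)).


Cycle decomposition: (1 4 5 2)
Cycle lengths: 4
Order = lcm(4) = 4

ord(σ) = 4


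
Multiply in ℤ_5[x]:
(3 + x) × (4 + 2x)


Expand and collect like terms; reduce coefficients mod 5:
x^0: 3·4 = 12 ≡ 2 (mod 5)
x^1: 3·2 + 1·4 = 10 ≡ 0 (mod 5)
x^2: 1·2 = 2 ≡ 2 (mod 5)
Result: 2 + 2x^2

f · g = 2 + 2x^2


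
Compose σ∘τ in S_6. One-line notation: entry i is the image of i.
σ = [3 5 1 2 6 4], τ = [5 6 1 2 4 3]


σ∘τ: apply τ first, then σ
1 →τ 5 →σ 6
2 →τ 6 →σ 4
3 →τ 1 →σ 3
4 →τ 2 →σ 5
5 →τ 4 →σ 2
6 →τ 3 →σ 1

σ∘τ = [6 4 3 5 2 1]


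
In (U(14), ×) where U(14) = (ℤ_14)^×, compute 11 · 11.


Operation: multiplication mod 14
11 · 11 = (a × b) mod 14 with a = 11, b = 11

11 · 11 = 9


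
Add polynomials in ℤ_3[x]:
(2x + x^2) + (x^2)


Add coefficients mod 3:
x^0: 0 + 0 = 0 (mod 3)
x^1: 2 + 0 = 2 (mod 3)
x^2: 1 + 1 = 2 (mod 3)
Result: 2x + 2x^2

f + g = 2x + 2x^2


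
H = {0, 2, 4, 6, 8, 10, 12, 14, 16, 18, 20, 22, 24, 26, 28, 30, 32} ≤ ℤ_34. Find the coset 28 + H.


28 + H = {28 + h (mod 34) : h ∈ H}
28+0=28, 28+2=30, 28+4=32, 28+6=0, 28+8=2, 28+10=4, 28+12=6, 28+14=8, 28+16=10, 28+18=12, 28+20=14, 28+22=16, 28+24=18, 28+26=20, 28+28=22, 28+30=24, 28+32=26
28 + H = {0, 2, 4, 6, 8, 10, 12, 14, 16, 18, 20, 22, 24, 26, 28, 30, 32} = 0 + H

28 + H = {0, 2, 4, 6, 8, 10, 12, 14, 16, 18, 20, 22, 24, 26, 28, 30, 32}


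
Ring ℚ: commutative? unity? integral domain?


ℚ is a field: commutative, has unity, every nonzero element is a unit (hence an integral domain)
Commutative: Yes
Integral domain: Yes
Has unity: Yes

ℚ: Commutative=Yes, Unity=Yes


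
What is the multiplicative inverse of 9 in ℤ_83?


Use the extended Euclidean algorithm to write 1 = 9·s + 83·t; then s mod 83 is the inverse.
Euclidean algorithm:
  9 = 0·83 + 9
  83 = 9·9 + 2
  9 = 4·2 + 1
  2 = 2·1 + 0
gcd(9,83) = 1
Back-substitution gives: 9·(37) + 83·(-4) = 1
So 9⁻¹ ≡ 37 ≡ 37 (mod 83)
Check: 9 × 37 = 333 ≡ 1 (mod 83) ✓

9⁻¹ ≡ 37 (mod 83)


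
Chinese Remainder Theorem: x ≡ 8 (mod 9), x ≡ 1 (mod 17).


m₁ = 9, m₂ = 17, gcd = 1, so CRT applies. M = m₁·m₂ = 153
Let M₁ = M/m₁ = 17, M₂ = M/m₂ = 9
Find y₁ ≡ M₁⁻¹ (mod m₁): 17⁻¹ ≡ 8 (mod 9)
Find y₂ ≡ M₂⁻¹ (mod m₂): 9⁻¹ ≡ 2 (mod 17)
x = a₁·M₁·y₁ + a₂·M₂·y₂ = 8·17·8 + 1·9·2 = 1106
Reduce mod 153: x ≡ 35
Check: 35 mod 9 = 8 ✓, 35 mod 17 = 1 ✓

x ≡ 35 (mod 153)


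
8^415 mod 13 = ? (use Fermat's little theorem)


Fermat's little theorem: if p is prime and gcd(a,p)=1, then a^(p-1) ≡ 1 (mod p)
p = 13 is prime, gcd(8,13) = 1
Reduce exponent: 415 mod 12 = 7
So 8^415 ≡ 8^7 (mod 13)
8^7 mod 13 = 5

8^415 ≡ 5 (mod 13)


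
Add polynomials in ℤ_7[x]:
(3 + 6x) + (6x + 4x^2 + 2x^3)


Add coefficients mod 7:
x^0: 3 + 0 = 3 (mod 7)
x^1: 6 + 6 = 5 (mod 7)
x^2: 0 + 4 = 4 (mod 7)
x^3: 0 + 2 = 2 (mod 7)
Result: 3 + 5x + 4x^2 + 2x^3

f + g = 3 + 5x + 4x^2 + 2x^3


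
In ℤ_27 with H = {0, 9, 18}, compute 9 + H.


9 + H = {9 + h (mod 27) : h ∈ H}
9+0=9, 9+9=18, 9+18=0
9 + H = {0, 9, 18} = 0 + H

9 + H = {0, 9, 18}


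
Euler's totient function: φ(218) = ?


Factor n: 218 = 2 × 109
φ(n) = n · ∏(1 - 1/p) over distinct primes p | n
φ(218) = 218 · (1 - 1/2) · (1 - 1/109) = 108

φ(218) = 108


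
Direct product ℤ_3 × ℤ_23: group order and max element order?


|ℤ_3 × ℤ_23| = 3 × 23 = 69
Max element order = lcm(3,23) = 69
Cyclic? Yes (gcd=1)

|ℤ_3×ℤ_23| = 69, max element order = 69


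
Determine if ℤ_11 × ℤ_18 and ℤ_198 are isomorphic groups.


Comparing ℤ_11 × ℤ_18 and ℤ_198:
gcd(11,18) = 1, so ℤ_11 × ℤ_18 ≅ ℤ_198 (CRT)

Yes, ℤ_11 × ℤ_18 ≅ ℤ_198


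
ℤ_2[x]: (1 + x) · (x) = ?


Expand and collect like terms; reduce coefficients mod 2:
x^0: 1·0 = 0 ≡ 0 (mod 2)
x^1: 1·1 + 1·0 = 1 ≡ 1 (mod 2)
x^2: 1·1 = 1 ≡ 1 (mod 2)
Result: x + x^2

f · g = x + x^2


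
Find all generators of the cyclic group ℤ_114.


g generates ℤ_n iff gcd(g,n) = 1
Prime factors of 114: 2, 3, 19
Generators are g ∈ {1,...,113} not divisible by any of these primes.
Generators: {1, 5, 7, 11, 13, 17, 23, 25, 29, 31, 35, 37, 41, 43, 47, 49, 53, 55, 59, 61, 65, 67, 71, 73, 77, 79, 83, 85, 89, 91, 97, 101, 103, 107, 109, 113}
Number of generators = φ(114) = 36

Generators of ℤ_114 = {1, 5, 7, 11, 13, 17, 23, 25, 29, 31, 35, 37, 41, 43, 47, 49, 53, 55, 59, 61, 65, 67, 71, 73, 77, 79, 83, 85, 89, 91, 97, 101, 103, 107, 109, 113}


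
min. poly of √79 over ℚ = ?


√79 satisfies x² - 79 = 0, irreducible over ℚ since 79 is squarefree

Minimal polynomial: x² - 79


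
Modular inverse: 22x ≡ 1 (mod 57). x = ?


Use the extended Euclidean algorithm to write 1 = 22·s + 57·t; then s mod 57 is the inverse.
Euclidean algorithm:
  22 = 0·57 + 22
  57 = 2·22 + 13
  22 = 1·13 + 9
  13 = 1·9 + 4
  9 = 2·4 + 1
  4 = 4·1 + 0
gcd(22,57) = 1
Back-substitution gives: 22·(13) + 57·(-5) = 1
So 22⁻¹ ≡ 13 ≡ 13 (mod 57)
Check: 22 × 13 = 286 ≡ 1 (mod 57) ✓

22⁻¹ ≡ 13 (mod 57)


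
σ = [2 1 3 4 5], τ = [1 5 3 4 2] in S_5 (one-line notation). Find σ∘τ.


σ∘τ: apply τ first, then σ
1 →τ 1 →σ 2
2 →τ 5 →σ 5
3 →τ 3 →σ 3
4 →τ 4 →σ 4
5 →τ 2 →σ 1

σ∘τ = [2 5 3 4 1]


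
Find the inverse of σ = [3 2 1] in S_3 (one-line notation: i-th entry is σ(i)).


To find σ⁻¹, swap domain and range:
σ(1) = 3 → σ⁻¹(3) = 1
σ(2) = 2 → σ⁻¹(2) = 2
σ(3) = 1 → σ⁻¹(1) = 3

σ⁻¹ = [3 2 1]


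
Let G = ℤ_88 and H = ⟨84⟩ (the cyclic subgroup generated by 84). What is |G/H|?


|⟨84⟩| = n / gcd(84, 88) = 88 / 4 = 22
H is normal (ℤ_88 is abelian).
|G/H| = |G| / |H| = 88 / 22 = 4

|G/H| = 4


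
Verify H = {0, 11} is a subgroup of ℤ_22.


Subgroup test for H = {0, 11} in (ℤ_22, +):
(1) 0 ∈ H? Yes
(2) Closure: for all a,b ∈ H, (a+b) mod 22 ∈ H? Yes
(3) Inverses: for all a ∈ H, -a mod 22 ∈ H? Yes

Yes, H is a subgroup of ℤ_22


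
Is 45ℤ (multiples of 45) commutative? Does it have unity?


45ℤ is a commutative ring under +,× but has no multiplicative identity (1 ∉ 45ℤ); it has no zero divisors, but without unity it is not an integral domain
Commutative: Yes
Integral domain: No
Has unity: No

45ℤ (multiples of 45): Commutative=Yes, Unity=No


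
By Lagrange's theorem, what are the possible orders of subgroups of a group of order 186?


Lagrange's theorem: |H| divides |G|
|G| = 186
Divisors of 186: 1, 2, 3, 6, 31, 62, 93, 186

Possible subgroup orders: {1, 2, 3, 6, 31, 62, 93, 186}


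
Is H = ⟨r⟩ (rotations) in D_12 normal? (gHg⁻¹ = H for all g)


H = ⟨r⟩ (rotations) in D_12
The rotation subgroup ⟨r⟩ has index 2 in D_12, so it is normal

Yes, normal subgroup


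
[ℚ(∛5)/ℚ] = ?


∛5 has minimal polynomial x³ - 5 (irreducible over ℚ since 5 is not a perfect cube)

[ℚ(∛5)/ℚ] = 3


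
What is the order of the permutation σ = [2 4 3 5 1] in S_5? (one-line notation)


Cycle decomposition: (1 2 4 5)
Cycle lengths: 4
Order = lcm(4) = 4

ord(σ) = 4


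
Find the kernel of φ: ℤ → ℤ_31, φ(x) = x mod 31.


Kernel = preimage of identity
ker(φ) = {x ∈ ℤ : x ≡ 0 (mod 31)} = 31ℤ = {0, ±31, ±62, ...}

ker(φ) = 31ℤ


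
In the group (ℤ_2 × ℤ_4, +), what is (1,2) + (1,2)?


Operation: componentwise addition mod (2, 4)
(1,2) + (1,2) = ((a₁+b₁) mod 2, (a₂+b₂) mod 4) with a = (1,2), b = (1,2)

(1,2) + (1,2) = (0,0)


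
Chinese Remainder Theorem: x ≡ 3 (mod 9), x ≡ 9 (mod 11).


m₁ = 9, m₂ = 11, gcd = 1, so CRT applies. M = m₁·m₂ = 99
Let M₁ = M/m₁ = 11, M₂ = M/m₂ = 9
Find y₁ ≡ M₁⁻¹ (mod m₁): 11⁻¹ ≡ 5 (mod 9)
Find y₂ ≡ M₂⁻¹ (mod m₂): 9⁻¹ ≡ 5 (mod 11)
x = a₁·M₁·y₁ + a₂·M₂·y₂ = 3·11·5 + 9·9·5 = 570
Reduce mod 99: x ≡ 75
Check: 75 mod 9 = 3 ✓, 75 mod 11 = 9 ✓

x ≡ 75 (mod 99)


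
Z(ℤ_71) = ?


Z(G) = {g ∈ G | gx = xg for all x ∈ G}
ℤ_71 is abelian, so Z(G) = G

Z(ℤ_71) = ℤ_71


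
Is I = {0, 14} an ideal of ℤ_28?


Check ideal conditions for I = {0, 14} in ℤ_28:
(1) I is an additive subgroup? Yes
(2) For r ∈ ℤ_28 and a ∈ I: r·a ∈ I? Yes

Yes, I is an ideal of ℤ_28


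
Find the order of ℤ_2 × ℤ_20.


|A × B| = |A| · |B|
|ℤ_2 × ℤ_20| = 2 × 20 = 40

|ℤ_2 × ℤ_20| = 40


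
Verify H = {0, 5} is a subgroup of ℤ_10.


Subgroup test for H = {0, 5} in (ℤ_10, +):
(1) 0 ∈ H? Yes
(2) Closure: for all a,b ∈ H, (a+b) mod 10 ∈ H? Yes
(3) Inverses: for all a ∈ H, -a mod 10 ∈ H? Yes

Yes, H is a subgroup of ℤ_10


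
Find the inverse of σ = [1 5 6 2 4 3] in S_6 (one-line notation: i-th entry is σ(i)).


To find σ⁻¹, swap domain and range:
σ(1) = 1 → σ⁻¹(1) = 1
σ(2) = 5 → σ⁻¹(5) = 2
σ(3) = 6 → σ⁻¹(6) = 3
σ(4) = 2 → σ⁻¹(2) = 4
σ(5) = 4 → σ⁻¹(4) = 5
σ(6) = 3 → σ⁻¹(3) = 6

σ⁻¹ = [1 4 6 5 2 3]


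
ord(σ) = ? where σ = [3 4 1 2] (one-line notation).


Cycle decomposition: (1 3) (2 4)
Cycle lengths: 2, 2
Order = lcm(2, 2) = 2

ord(σ) = 2


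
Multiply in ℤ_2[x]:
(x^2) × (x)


Expand and collect like terms; reduce coefficients mod 2:
x^0: 0·0 = 0 ≡ 0 (mod 2)
x^1: 0·1 + 0·0 = 0 ≡ 0 (mod 2)
x^2: 0·1 + 1·0 = 0 ≡ 0 (mod 2)
x^3: 1·1 = 1 ≡ 1 (mod 2)
Result: x^3

f · g = x^3


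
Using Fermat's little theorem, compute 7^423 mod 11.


Fermat's little theorem: if p is prime and gcd(a,p)=1, then a^(p-1) ≡ 1 (mod p)
p = 11 is prime, gcd(7,11) = 1
Reduce exponent: 423 mod 10 = 3
So 7^423 ≡ 7^3 (mod 11)
7^3 mod 11 = 2

7^423 ≡ 2 (mod 11)


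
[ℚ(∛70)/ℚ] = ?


∛70 has minimal polynomial x³ - 70 (irreducible over ℚ since 70 is not a perfect cube)

[ℚ(∛70)/ℚ] = 3


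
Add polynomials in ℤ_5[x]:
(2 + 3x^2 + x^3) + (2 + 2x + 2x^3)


Add coefficients mod 5:
x^0: 2 + 2 = 4 (mod 5)
x^1: 0 + 2 = 2 (mod 5)
x^2: 3 + 0 = 3 (mod 5)
x^3: 1 + 2 = 3 (mod 5)
Result: 4 + 2x + 3x^2 + 3x^3

f + g = 4 + 2x + 3x^2 + 3x^3


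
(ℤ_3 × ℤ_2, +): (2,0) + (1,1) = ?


Operation: componentwise addition mod (3, 2)
(2,0) + (1,1) = ((a₁+b₁) mod 3, (a₂+b₂) mod 2) with a = (2,0), b = (1,1)

(2,0) + (1,1) = (0,1)


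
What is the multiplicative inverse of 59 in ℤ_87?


Use the extended Euclidean algorithm to write 1 = 59·s + 87·t; then s mod 87 is the inverse.
Euclidean algorithm:
  59 = 0·87 + 59
  87 = 1·59 + 28
  59 = 2·28 + 3
  28 = 9·3 + 1
  3 = 3·1 + 0
gcd(59,87) = 1
Back-substitution gives: 59·(-28) + 87·(19) = 1
So 59⁻¹ ≡ -28 ≡ 59 (mod 87)
Check: 59 × 59 = 3481 ≡ 1 (mod 87) ✓

59⁻¹ ≡ 59 (mod 87)


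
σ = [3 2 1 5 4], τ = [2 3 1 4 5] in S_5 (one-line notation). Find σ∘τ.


σ∘τ: apply τ first, then σ
1 →τ 2 →σ 2
2 →τ 3 →σ 1
3 →τ 1 →σ 3
4 →τ 4 →σ 5
5 →τ 5 →σ 4

σ∘τ = [2 1 3 5 4]


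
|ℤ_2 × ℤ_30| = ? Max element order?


|ℤ_2 × ℤ_30| = 2 × 30 = 60
Max element order = lcm(2,30) = 30
Cyclic? No (gcd=2)

|ℤ_2×ℤ_30| = 60, max element order = 30


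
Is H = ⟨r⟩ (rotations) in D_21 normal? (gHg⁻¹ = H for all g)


H = ⟨r⟩ (rotations) in D_21
The rotation subgroup ⟨r⟩ has index 2 in D_21, so it is normal

Yes, normal subgroup


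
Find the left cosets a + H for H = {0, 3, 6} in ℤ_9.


H = {0, 3, 6}, |H| = 3
Number of cosets = |G|/|H| = 9/3 = 3
0 + H = {0, 3, 6}
1 + H = {1, 4, 7}
2 + H = {2, 5, 8}

Cosets: 0+H={0,3,6}; 1+H={1,4,7}; 2+H={2,5,8}


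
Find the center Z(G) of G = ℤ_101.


Z(G) = {g ∈ G | gx = xg for all x ∈ G}
ℤ_101 is abelian, so Z(G) = G

Z(ℤ_101) = ℤ_101


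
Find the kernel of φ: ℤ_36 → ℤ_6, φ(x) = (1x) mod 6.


Kernel = preimage of identity
ker(φ) = {x ∈ ℤ_36 : 1x ≡ 0 (mod 6)}. Since 6 | 36, φ is well-defined. The kernel is the cyclic subgroup ⟨6⟩ of ℤ_36 (order 6), i.e. {0, 6, 12, 18, 24, 30}

ker(φ) = {0, 6, 12, 18, 24, 30}


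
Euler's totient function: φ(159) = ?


Factor n: 159 = 3 × 53
φ(n) = n · ∏(1 - 1/p) over distinct primes p | n
φ(159) = 159 · (1 - 1/3) · (1 - 1/53) = 104

φ(159) = 104


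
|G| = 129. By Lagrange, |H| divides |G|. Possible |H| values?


Lagrange's theorem: |H| divides |G|
|G| = 129
Divisors of 129: 1, 3, 43, 129

Possible subgroup orders: {1, 3, 43, 129}


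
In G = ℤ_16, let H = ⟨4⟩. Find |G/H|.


|⟨4⟩| = n / gcd(4, 16) = 16 / 4 = 4
H is normal (ℤ_16 is abelian).
|G/H| = |G| / |H| = 16 / 4 = 4

|G/H| = 4


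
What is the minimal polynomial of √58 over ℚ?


√58 satisfies x² - 58 = 0, irreducible over ℚ since 58 is squarefree

Minimal polynomial: x² - 58


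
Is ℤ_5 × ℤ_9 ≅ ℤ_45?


Comparing ℤ_5 × ℤ_9 and ℤ_45:
gcd(5,9) = 1, so ℤ_5 × ℤ_9 ≅ ℤ_45 (CRT)

Yes, ℤ_5 × ℤ_9 ≅ ℤ_45


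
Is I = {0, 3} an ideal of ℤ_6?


Check ideal conditions for I = {0, 3} in ℤ_6:
(1) I is an additive subgroup? Yes
(2) For r ∈ ℤ_6 and a ∈ I: r·a ∈ I? Yes

Yes, I is an ideal of ℤ_6


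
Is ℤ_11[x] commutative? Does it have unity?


ℤ_11 is a field (n prime), so ℤ_11[x] is a commutative integral domain with unity
Commutative: Yes
Integral domain: Yes
Has unity: Yes

ℤ_11[x]: Commutative=Yes, Unity=Yes


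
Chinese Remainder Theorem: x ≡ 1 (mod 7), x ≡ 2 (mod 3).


m₁ = 7, m₂ = 3, gcd = 1, so CRT applies. M = m₁·m₂ = 21
Let M₁ = M/m₁ = 3, M₂ = M/m₂ = 7
Find y₁ ≡ M₁⁻¹ (mod m₁): 3⁻¹ ≡ 5 (mod 7)
Find y₂ ≡ M₂⁻¹ (mod m₂): 7⁻¹ ≡ 1 (mod 3)
x = a₁·M₁·y₁ + a₂·M₂·y₂ = 1·3·5 + 2·7·1 = 29
Reduce mod 21: x ≡ 8
Check: 8 mod 7 = 1 ✓, 8 mod 3 = 2 ✓

x ≡ 8 (mod 21)


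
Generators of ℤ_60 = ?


g generates ℤ_n iff gcd(g,n) = 1
Prime factors of 60: 2, 3, 5
Generators are g ∈ {1,...,59} not divisible by any of these primes.
Generators: {1, 7, 11, 13, 17, 19, 23, 29, 31, 37, 41, 43, 47, 49, 53, 59}
Number of generators = φ(60) = 16

Generators of ℤ_60 = {1, 7, 11, 13, 17, 19, 23, 29, 31, 37, 41, 43, 47, 49, 53, 59}


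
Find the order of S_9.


|S_n| = n! (number of permutations of n symbols)
|S_9| = 9! = 362880

|S_9| = 362880


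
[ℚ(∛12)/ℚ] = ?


∛12 has minimal polynomial x³ - 12 (irreducible over ℚ since 12 is not a perfect cube)

[ℚ(∛12)/ℚ] = 3


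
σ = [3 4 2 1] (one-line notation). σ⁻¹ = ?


To find σ⁻¹, swap domain and range:
σ(1) = 3 → σ⁻¹(3) = 1
σ(2) = 4 → σ⁻¹(4) = 2
σ(3) = 2 → σ⁻¹(2) = 3
σ(4) = 1 → σ⁻¹(1) = 4

σ⁻¹ = [4 3 1 2]


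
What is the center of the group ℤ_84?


Z(G) = {g ∈ G | gx = xg for all x ∈ G}
ℤ_84 is abelian, so Z(G) = G

Z(ℤ_84) = ℤ_84


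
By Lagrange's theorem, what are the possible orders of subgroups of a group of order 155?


Lagrange's theorem: |H| divides |G|
|G| = 155
Divisors of 155: 1, 5, 31, 155

Possible subgroup orders: {1, 5, 31, 155}


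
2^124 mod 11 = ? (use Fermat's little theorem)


Fermat's little theorem: if p is prime and gcd(a,p)=1, then a^(p-1) ≡ 1 (mod p)
p = 11 is prime, gcd(2,11) = 1
Reduce exponent: 124 mod 10 = 4
So 2^124 ≡ 2^4 (mod 11)
2^4 mod 11 = 5

2^124 ≡ 5 (mod 11)


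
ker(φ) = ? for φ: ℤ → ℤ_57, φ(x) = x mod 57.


Kernel = preimage of identity
ker(φ) = {x ∈ ℤ : x ≡ 0 (mod 57)} = 57ℤ = {0, ±57, ±114, ...}

ker(φ) = 57ℤ


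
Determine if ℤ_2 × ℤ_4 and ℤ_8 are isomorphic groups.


Comparing ℤ_2 × ℤ_4 and ℤ_8:
gcd(2,4) = 2 ≠ 1. Max element order in ℤ_2×ℤ_4 is lcm(2,4) = 4 < 8, so it has no element of order 8

No, ℤ_2 × ℤ_4 ≇ ℤ_8


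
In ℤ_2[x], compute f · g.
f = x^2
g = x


Expand and collect like terms; reduce coefficients mod 2:
x^0: 0·0 = 0 ≡ 0 (mod 2)
x^1: 0·1 + 0·0 = 0 ≡ 0 (mod 2)
x^2: 0·1 + 1·0 = 0 ≡ 0 (mod 2)
x^3: 1·1 = 1 ≡ 1 (mod 2)
Result: x^3

f · g = x^3


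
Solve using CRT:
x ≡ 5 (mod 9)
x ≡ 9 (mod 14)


m₁ = 9, m₂ = 14, gcd = 1, so CRT applies. M = m₁·m₂ = 126
Let M₁ = M/m₁ = 14, M₂ = M/m₂ = 9
Find y₁ ≡ M₁⁻¹ (mod m₁): 14⁻¹ ≡ 2 (mod 9)
Find y₂ ≡ M₂⁻¹ (mod m₂): 9⁻¹ ≡ 11 (mod 14)
x = a₁·M₁·y₁ + a₂·M₂·y₂ = 5·14·2 + 9·9·11 = 1031
Reduce mod 126: x ≡ 23
Check: 23 mod 9 = 5 ✓, 23 mod 14 = 9 ✓

x ≡ 23 (mod 126)


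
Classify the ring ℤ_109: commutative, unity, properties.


ℤ_109 is a commutative ring with unity 1; 109 is prime, so ℤ_109 is a field (hence an integral domain)
Commutative: Yes
Integral domain: Yes
Has unity: Yes

ℤ_109: Commutative=Yes, Unity=Yes


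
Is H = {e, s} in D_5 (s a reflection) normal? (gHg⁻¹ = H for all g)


H = {e, s} in D_5 (s a reflection)
r·s·r⁻¹ = sr⁻² ≠ s for n ≥ 3, so {e, s} is not closed under conjugation

No, not a normal subgroup


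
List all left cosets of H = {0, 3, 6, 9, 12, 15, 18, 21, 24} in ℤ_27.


H = {0, 3, 6, 9, 12, 15, 18, 21, 24}, |H| = 9
Number of cosets = |G|/|H| = 27/9 = 3
0 + H = {0, 3, 6, 9, 12, 15, 18, 21, 24}
1 + H = {1, 4, 7, 10, 13, 16, 19, 22, 25}
2 + H = {2, 5, 8, 11, 14, 17, 20, 23, 26}

Cosets: 0+H={0,3,6,9,12,15,18,21,24}; 1+H={1,4,7,10,13,16,19,22,25}; 2+H={2,5,8,11,14,17,20,23,26}


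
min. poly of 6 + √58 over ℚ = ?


Let α = 6 + √58. Then α - 6 = √58, so (α - 6)² = 58, giving α² - 12α - 22 = 0. Degree 2 and α ∉ ℚ, so this is the minimal polynomial.

Minimal polynomial: x² - 12x - 22


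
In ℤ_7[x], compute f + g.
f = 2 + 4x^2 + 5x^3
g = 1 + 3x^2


Add coefficients mod 7:
x^0: 2 + 1 = 3 (mod 7)
x^1: 0 + 0 = 0 (mod 7)
x^2: 4 + 3 = 0 (mod 7)
x^3: 5 + 0 = 5 (mod 7)
Result: 3 + 5x^3

f + g = 3 + 5x^3


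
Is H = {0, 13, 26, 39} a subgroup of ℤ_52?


Subgroup test for H = {0, 13, 26, 39} in (ℤ_52, +):
(1) 0 ∈ H? Yes
(2) Closure: for all a,b ∈ H, (a+b) mod 52 ∈ H? Yes
(3) Inverses: for all a ∈ H, -a mod 52 ∈ H? Yes

Yes, H is a subgroup of ℤ_52


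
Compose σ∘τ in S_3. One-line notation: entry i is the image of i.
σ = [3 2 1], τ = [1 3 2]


σ∘τ: apply τ first, then σ
1 →τ 1 →σ 3
2 →τ 3 →σ 1
3 →τ 2 →σ 2

σ∘τ = [3 1 2]


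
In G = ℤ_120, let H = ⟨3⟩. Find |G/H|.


|⟨3⟩| = n / gcd(3, 120) = 120 / 3 = 40
H is normal (ℤ_120 is abelian).
|G/H| = |G| / |H| = 120 / 40 = 3

|G/H| = 3


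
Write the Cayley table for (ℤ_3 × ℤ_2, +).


Elements: {(0,0), (0,1), (1,0), (1,1), (2,0), (2,1)}
Operation: componentwise addition mod (3, 2)
Entry (a, b) = ((a₁+b₁) mod 3, (a₂+b₂) mod 2)

Cayley table:
      | (0,0) | (0,1) | (1,0) | (1,1) | (2,0) | (2,1)
(0,0) | (0,0) | (0,1) | (1,0) | (1,1) | (2,0) | (2,1)
(0,1) | (0,1) | (0,0) | (1,1) | (1,0) | (2,1) | (2,0)
(1,0) | (1,0) | (1,1) | (2,0) | (2,1) | (0,0) | (0,1)
(1,1) | (1,1) | (1,0) | (2,1) | (2,0) | (0,1) | (0,0)
(2,0) | (2,0) | (2,1) | (0,0) | (0,1) | (1,0) | (1,1)
(2,1) | (2,1) | (2,0) | (0,1) | (0,0) | (1,1) | (1,0)


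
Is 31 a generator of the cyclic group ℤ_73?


g generates ℤ_n iff gcd(g, n) = 1
gcd(31, 73) = 1
Since gcd = 1, 31 is a generator.

Yes, 31 generates ℤ_73


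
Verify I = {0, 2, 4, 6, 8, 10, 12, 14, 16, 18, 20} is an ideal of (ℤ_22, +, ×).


Check ideal conditions for I = {0, 2, 4, 6, 8, 10, 12, 14, 16, 18, 20} in ℤ_22:
(1) I is an additive subgroup? Yes
(2) For r ∈ ℤ_22 and a ∈ I: r·a ∈ I? Yes

Yes, I is an ideal of ℤ_22


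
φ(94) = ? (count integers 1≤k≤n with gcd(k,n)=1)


Factor n: 94 = 2 × 47
φ(n) = n · ∏(1 - 1/p) over distinct primes p | n
φ(94) = 94 · (1 - 1/2) · (1 - 1/47) = 46

φ(94) = 46


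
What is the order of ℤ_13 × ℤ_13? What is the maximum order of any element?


|ℤ_13 × ℤ_13| = 13 × 13 = 169
Max element order = lcm(13,13) = 13
Cyclic? No (gcd=13)

|ℤ_13×ℤ_13| = 169, max element order = 13


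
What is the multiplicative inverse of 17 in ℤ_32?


Use the extended Euclidean algorithm to write 1 = 17·s + 32·t; then s mod 32 is the inverse.
Euclidean algorithm:
  17 = 0·32 + 17
  32 = 1·17 + 15
  17 = 1·15 + 2
  15 = 7·2 + 1
  2 = 2·1 + 0
gcd(17,32) = 1
Back-substitution gives: 17·(-15) + 32·(8) = 1
So 17⁻¹ ≡ -15 ≡ 17 (mod 32)
Check: 17 × 17 = 289 ≡ 1 (mod 32) ✓

17⁻¹ ≡ 17 (mod 32)


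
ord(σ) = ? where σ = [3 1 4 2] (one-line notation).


Cycle decomposition: (1 3 4 2)
Cycle lengths: 4
Order = lcm(4) = 4

ord(σ) = 4


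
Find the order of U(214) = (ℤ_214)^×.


U(n) is the group of units mod n; |U(n)| = φ(n)
|U(214)| = φ(214) = 106

|U(214) = (ℤ_214)^×| = 106


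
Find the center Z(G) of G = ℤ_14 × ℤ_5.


Z(G) = {g ∈ G | gx = xg for all x ∈ G}
Direct product of abelian groups is abelian, so Z(G) = G

Z(ℤ_14 × ℤ_5) = ℤ_14 × ℤ_5


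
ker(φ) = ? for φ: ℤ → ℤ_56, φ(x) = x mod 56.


Kernel = preimage of identity
ker(φ) = {x ∈ ℤ : x ≡ 0 (mod 56)} = 56ℤ = {0, ±56, ±112, ...}

ker(φ) = 56ℤ


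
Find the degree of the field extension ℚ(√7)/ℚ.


√7 has minimal polynomial x² - 7 (irreducible over ℚ since 7 is squarefree)

[ℚ(√7)/ℚ] = 2


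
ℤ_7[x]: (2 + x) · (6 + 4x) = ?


Expand and collect like terms; reduce coefficients mod 7:
x^0: 2·6 = 12 ≡ 5 (mod 7)
x^1: 2·4 + 1·6 = 14 ≡ 0 (mod 7)
x^2: 1·4 = 4 ≡ 4 (mod 7)
Result: 5 + 4x^2

f · g = 5 + 4x^2


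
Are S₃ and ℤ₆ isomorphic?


Comparing S₃ and ℤ₆:
S₃ is non-abelian, ℤ₆ is abelian

No, S₃ ≇ ℤ₆


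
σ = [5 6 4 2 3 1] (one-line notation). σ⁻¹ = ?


To find σ⁻¹, swap domain and range:
σ(1) = 5 → σ⁻¹(5) = 1
σ(2) = 6 → σ⁻¹(6) = 2
σ(3) = 4 → σ⁻¹(4) = 3
σ(4) = 2 → σ⁻¹(2) = 4
σ(5) = 3 → σ⁻¹(3) = 5
σ(6) = 1 → σ⁻¹(1) = 6

σ⁻¹ = [6 4 5 3 1 2]


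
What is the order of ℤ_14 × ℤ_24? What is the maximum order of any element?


|ℤ_14 × ℤ_24| = 14 × 24 = 336
Max element order = lcm(14,24) = 168
Cyclic? No (gcd=2)

|ℤ_14×ℤ_24| = 336, max element order = 168


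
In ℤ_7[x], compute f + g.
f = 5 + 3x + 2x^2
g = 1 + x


Add coefficients mod 7:
x^0: 5 + 1 = 6 (mod 7)
x^1: 3 + 1 = 4 (mod 7)
x^2: 2 + 0 = 2 (mod 7)
Result: 6 + 4x + 2x^2

f + g = 6 + 4x + 2x^2


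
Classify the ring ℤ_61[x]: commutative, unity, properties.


ℤ_61 is a field (n prime), so ℤ_61[x] is a commutative integral domain with unity
Commutative: Yes
Integral domain: Yes
Has unity: Yes

ℤ_61[x]: Commutative=Yes, Unity=Yes


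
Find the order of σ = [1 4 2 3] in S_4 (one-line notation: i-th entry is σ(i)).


Cycle decomposition: (2 4 3)
Cycle lengths: 3
Order = lcm(3) = 3

ord(σ) = 3


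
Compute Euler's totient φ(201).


Factor n: 201 = 3 × 67
φ(n) = n · ∏(1 - 1/p) over distinct primes p | n
φ(201) = 201 · (1 - 1/3) · (1 - 1/67) = 132

φ(201) = 132


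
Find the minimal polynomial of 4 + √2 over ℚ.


Let α = 4 + √2. Then α - 4 = √2, so (α - 4)² = 2, giving α² - 8α + 14 = 0. Degree 2 and α ∉ ℚ, so this is the minimal polynomial.

Minimal polynomial: x² - 8x + 14


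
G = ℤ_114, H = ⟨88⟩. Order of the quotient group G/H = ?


|⟨88⟩| = n / gcd(88, 114) = 114 / 2 = 57
H is normal (ℤ_114 is abelian).
|G/H| = |G| / |H| = 114 / 57 = 2

|G/H| = 2


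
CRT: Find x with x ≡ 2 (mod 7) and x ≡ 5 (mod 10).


m₁ = 7, m₂ = 10, gcd = 1, so CRT applies. M = m₁·m₂ = 70
Let M₁ = M/m₁ = 10, M₂ = M/m₂ = 7
Find y₁ ≡ M₁⁻¹ (mod m₁): 10⁻¹ ≡ 5 (mod 7)
Find y₂ ≡ M₂⁻¹ (mod m₂): 7⁻¹ ≡ 3 (mod 10)
x = a₁·M₁·y₁ + a₂·M₂·y₂ = 2·10·5 + 5·7·3 = 205
Reduce mod 70: x ≡ 65
Check: 65 mod 7 = 2 ✓, 65 mod 10 = 5 ✓

x ≡ 65 (mod 70)


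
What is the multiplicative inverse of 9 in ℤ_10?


Use the extended Euclidean algorithm to write 1 = 9·s + 10·t; then s mod 10 is the inverse.
Euclidean algorithm:
  9 = 0·10 + 9
  10 = 1·9 + 1
  9 = 9·1 + 0
gcd(9,10) = 1
Back-substitution gives: 9·(-1) + 10·(1) = 1
So 9⁻¹ ≡ -1 ≡ 9 (mod 10)
Check: 9 × 9 = 81 ≡ 1 (mod 10) ✓

9⁻¹ ≡ 9 (mod 10)


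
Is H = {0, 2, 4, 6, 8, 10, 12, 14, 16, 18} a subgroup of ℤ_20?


Subgroup test for H = {0, 2, 4, 6, 8, 10, 12, 14, 16, 18} in (ℤ_20, +):
(1) 0 ∈ H? Yes
(2) Closure: for all a,b ∈ H, (a+b) mod 20 ∈ H? Yes
(3) Inverses: for all a ∈ H, -a mod 20 ∈ H? Yes

Yes, H is a subgroup of ℤ_20


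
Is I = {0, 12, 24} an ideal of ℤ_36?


Check ideal conditions for I = {0, 12, 24} in ℤ_36:
(1) I is an additive subgroup? Yes
(2) For r ∈ ℤ_36 and a ∈ I: r·a ∈ I? Yes

Yes, I is an ideal of ℤ_36


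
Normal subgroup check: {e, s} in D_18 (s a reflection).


H = {e, s} in D_18 (s a reflection)
r·s·r⁻¹ = sr⁻² ≠ s for n ≥ 3, so {e, s} is not closed under conjugation

No, not a normal subgroup


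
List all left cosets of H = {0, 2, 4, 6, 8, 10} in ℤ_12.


H = {0, 2, 4, 6, 8, 10}, |H| = 6
Number of cosets = |G|/|H| = 12/6 = 2
0 + H = {0, 2, 4, 6, 8, 10}
1 + H = {1, 3, 5, 7, 9, 11}

Cosets: 0+H={0,2,4,6,8,10}; 1+H={1,3,5,7,9,11}


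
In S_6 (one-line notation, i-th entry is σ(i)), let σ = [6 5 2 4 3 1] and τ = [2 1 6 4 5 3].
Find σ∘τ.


σ∘τ: apply τ first, then σ
1 →τ 2 →σ 5
2 →τ 1 →σ 6
3 →τ 6 →σ 1
4 →τ 4 →σ 4
5 →τ 5 →σ 3
6 →τ 3 →σ 2

σ∘τ = [5 6 1 4 3 2]


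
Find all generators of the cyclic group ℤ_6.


g generates ℤ_n iff gcd(g,n) = 1
Checking each g ∈ {1,...,5}:
gcd(1,6) = 1
gcd(2,6) = 2
gcd(3,6) = 3
gcd(4,6) = 2
gcd(5,6) = 1
Generators: {1, 5}
Number of generators = φ(6) = 2

Generators of ℤ_6 = {1, 5}


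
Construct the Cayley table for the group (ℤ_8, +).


Elements: {0, 1, 2, 3, 4, 5, 6, 7}
Operation: addition mod 8
Entry (a, b) = (a + b) mod 8

Cayley table:
  | 0 | 1 | 2 | 3 | 4 | 5 | 6 | 7
0 | 0 | 1 | 2 | 3 | 4 | 5 | 6 | 7
1 | 1 | 2 | 3 | 4 | 5 | 6 | 7 | 0
2 | 2 | 3 | 4 | 5 | 6 | 7 | 0 | 1
3 | 3 | 4 | 5 | 6 | 7 | 0 | 1 | 2
4 | 4 | 5 | 6 | 7 | 0 | 1 | 2 | 3
5 | 5 | 6 | 7 | 0 | 1 | 2 | 3 | 4
6 | 6 | 7 | 0 | 1 | 2 | 3 | 4 | 5
7 | 7 | 0 | 1 | 2 | 3 | 4 | 5 | 6


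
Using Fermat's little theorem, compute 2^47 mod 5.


Fermat's little theorem: if p is prime and gcd(a,p)=1, then a^(p-1) ≡ 1 (mod p)
p = 5 is prime, gcd(2,5) = 1
Reduce exponent: 47 mod 4 = 3
So 2^47 ≡ 2^3 (mod 5)
2^3 mod 5 = 3

2^47 ≡ 3 (mod 5)


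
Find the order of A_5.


|A_n| = n!/2 (even permutations)
|A_5| = 5!/2 = 120/2 = 60

|A_5| = 60


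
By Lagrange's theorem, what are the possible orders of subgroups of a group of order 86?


Lagrange's theorem: |H| divides |G|
|G| = 86
Divisors of 86: 1, 2, 43, 86

Possible subgroup orders: {1, 2, 43, 86}


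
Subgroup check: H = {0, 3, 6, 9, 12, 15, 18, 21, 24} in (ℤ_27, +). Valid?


Subgroup test for H = {0, 3, 6, 9, 12, 15, 18, 21, 24} in (ℤ_27, +):
(1) 0 ∈ H? Yes
(2) Closure: for all a,b ∈ H, (a+b) mod 27 ∈ H? Yes
(3) Inverses: for all a ∈ H, -a mod 27 ∈ H? Yes

Yes, H is a subgroup of ℤ_27


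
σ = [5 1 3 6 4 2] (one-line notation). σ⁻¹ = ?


To find σ⁻¹, swap domain and range:
σ(1) = 5 → σ⁻¹(5) = 1
σ(2) = 1 → σ⁻¹(1) = 2
σ(3) = 3 → σ⁻¹(3) = 3
σ(4) = 6 → σ⁻¹(6) = 4
σ(5) = 4 → σ⁻¹(4) = 5
σ(6) = 2 → σ⁻¹(2) = 6

σ⁻¹ = [2 6 3 5 1 4]


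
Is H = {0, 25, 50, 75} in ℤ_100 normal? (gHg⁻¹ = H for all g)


H = {0, 25, 50, 75} in ℤ_100
ℤ_100 is abelian; every subgroup of an abelian group is normal

Yes, normal subgroup


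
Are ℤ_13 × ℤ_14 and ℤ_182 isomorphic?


Comparing ℤ_13 × ℤ_14 and ℤ_182:
gcd(13,14) = 1, so ℤ_13 × ℤ_14 ≅ ℤ_182 (CRT)

Yes, ℤ_13 × ℤ_14 ≅ ℤ_182


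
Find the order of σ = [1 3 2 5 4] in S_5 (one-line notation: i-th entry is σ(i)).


Cycle decomposition: (2 3) (4 5)
Cycle lengths: 2, 2
Order = lcm(2, 2) = 2

ord(σ) = 2


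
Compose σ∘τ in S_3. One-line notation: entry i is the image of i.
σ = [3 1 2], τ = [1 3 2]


σ∘τ: apply τ first, then σ
1 →τ 1 →σ 3
2 →τ 3 →σ 2
3 →τ 2 →σ 1

σ∘τ = [3 2 1]


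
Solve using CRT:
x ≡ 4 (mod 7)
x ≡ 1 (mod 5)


m₁ = 7, m₂ = 5, gcd = 1, so CRT applies. M = m₁·m₂ = 35
Let M₁ = M/m₁ = 5, M₂ = M/m₂ = 7
Find y₁ ≡ M₁⁻¹ (mod m₁): 5⁻¹ ≡ 3 (mod 7)
Find y₂ ≡ M₂⁻¹ (mod m₂): 7⁻¹ ≡ 3 (mod 5)
x = a₁·M₁·y₁ + a₂·M₂·y₂ = 4·5·3 + 1·7·3 = 81
Reduce mod 35: x ≡ 11
Check: 11 mod 7 = 4 ✓, 11 mod 5 = 1 ✓

x ≡ 11 (mod 35)


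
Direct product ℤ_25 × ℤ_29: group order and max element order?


|ℤ_25 × ℤ_29| = 25 × 29 = 725
Max element order = lcm(25,29) = 725
Cyclic? Yes (gcd=1)

|ℤ_25×ℤ_29| = 725, max element order = 725


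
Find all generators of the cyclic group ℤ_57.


g generates ℤ_n iff gcd(g,n) = 1
Prime factors of 57: 3, 19
Generators are g ∈ {1,...,56} not divisible by any of these primes.
Generators: {1, 2, 4, 5, 7, 8, 10, 11, 13, 14, 16, 17, 20, 22, 23, 25, 26, 28, 29, 31, 32, 34, 35, 37, 40, 41, 43, 44, 46, 47, 49, 50, 52, 53, 55, 56}
Number of generators = φ(57) = 36

Generators of ℤ_57 = {1, 2, 4, 5, 7, 8, 10, 11, 13, 14, 16, 17, 20, 22, 23, 25, 26, 28, 29, 31, 32, 34, 35, 37, 40, 41, 43, 44, 46, 47, 49, 50, 52, 53, 55, 56}


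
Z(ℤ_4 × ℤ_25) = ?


Z(G) = {g ∈ G | gx = xg for all x ∈ G}
Direct product of abelian groups is abelian, so Z(G) = G

Z(ℤ_4 × ℤ_25) = ℤ_4 × ℤ_25


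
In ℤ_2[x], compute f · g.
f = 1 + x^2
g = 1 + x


Expand and collect like terms; reduce coefficients mod 2:
x^0: 1·1 = 1 ≡ 1 (mod 2)
x^1: 1·1 + 0·1 = 1 ≡ 1 (mod 2)
x^2: 0·1 + 1·1 = 1 ≡ 1 (mod 2)
x^3: 1·1 = 1 ≡ 1 (mod 2)
Result: 1 + x + x^2 + x^3

f · g = 1 + x + x^2 + x^3


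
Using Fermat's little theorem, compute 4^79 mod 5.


Fermat's little theorem: if p is prime and gcd(a,p)=1, then a^(p-1) ≡ 1 (mod p)
p = 5 is prime, gcd(4,5) = 1
Reduce exponent: 79 mod 4 = 3
So 4^79 ≡ 4^3 (mod 5)
4^3 mod 5 = 4

4^79 ≡ 4 (mod 5)


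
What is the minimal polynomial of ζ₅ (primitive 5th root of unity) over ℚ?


ζ₅ is a root of Φ₅(x) = x⁴ + x³ + x² + x + 1, irreducible over ℚ

Minimal polynomial: x⁴ + x³ + x² + x + 1


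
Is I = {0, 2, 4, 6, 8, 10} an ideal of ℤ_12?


Check ideal conditions for I = {0, 2, 4, 6, 8, 10} in ℤ_12:
(1) I is an additive subgroup? Yes
(2) For r ∈ ℤ_12 and a ∈ I: r·a ∈ I? Yes

Yes, I is an ideal of ℤ_12


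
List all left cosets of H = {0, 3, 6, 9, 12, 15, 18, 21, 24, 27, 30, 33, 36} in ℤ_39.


H = {0, 3, 6, 9, 12, 15, 18, 21, 24, 27, 30, 33, 36}, |H| = 13
Number of cosets = |G|/|H| = 39/13 = 3
0 + H = {0, 3, 6, 9, 12, 15, 18, 21, 24, 27, 30, 33, 36}
1 + H = {1, 4, 7, 10, 13, 16, 19, 22, 25, 28, 31, 34, 37}
2 + H = {2, 5, 8, 11, 14, 17, 20, 23, 26, 29, 32, 35, 38}

Cosets: 0+H={0,3,6,9,12,15,18,21,24,27,30,33,36}; 1+H={1,4,7,10,13,16,19,22,25,28,31,34,37}; 2+H={2,5,8,11,14,17,20,23,26,29,32,35,38}


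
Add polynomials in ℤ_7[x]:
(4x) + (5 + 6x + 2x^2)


Add coefficients mod 7:
x^0: 0 + 5 = 5 (mod 7)
x^1: 4 + 6 = 3 (mod 7)
x^2: 0 + 2 = 2 (mod 7)
Result: 5 + 3x + 2x^2

f + g = 5 + 3x + 2x^2


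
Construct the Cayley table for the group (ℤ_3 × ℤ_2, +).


Elements: {(0,0), (0,1), (1,0), (1,1), (2,0), (2,1)}
Operation: componentwise addition mod (3, 2)
Entry (a, b) = ((a₁+b₁) mod 3, (a₂+b₂) mod 2)

Cayley table:
      | (0,0) | (0,1) | (1,0) | (1,1) | (2,0) | (2,1)
(0,0) | (0,0) | (0,1) | (1,0) | (1,1) | (2,0) | (2,1)
(0,1) | (0,1) | (0,0) | (1,1) | (1,0) | (2,1) | (2,0)
(1,0) | (1,0) | (1,1) | (2,0) | (2,1) | (0,0) | (0,1)
(1,1) | (1,1) | (1,0) | (2,1) | (2,0) | (0,1) | (0,0)
(2,0) | (2,0) | (2,1) | (0,0) | (0,1) | (1,0) | (1,1)
(2,1) | (2,1) | (2,0) | (0,1) | (0,0) | (1,1) | (1,0)


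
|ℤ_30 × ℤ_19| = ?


|A × B| = |A| · |B|
|ℤ_30 × ℤ_19| = 30 × 19 = 570

|ℤ_30 × ℤ_19| = 570


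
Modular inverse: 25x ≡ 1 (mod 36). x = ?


Use the extended Euclidean algorithm to write 1 = 25·s + 36·t; then s mod 36 is the inverse.
Euclidean algorithm:
  25 = 0·36 + 25
  36 = 1·25 + 11
  25 = 2·11 + 3
  11 = 3·3 + 2
  3 = 1·2 + 1
  2 = 2·1 + 0
gcd(25,36) = 1
Back-substitution gives: 25·(13) + 36·(-9) = 1
So 25⁻¹ ≡ 13 ≡ 13 (mod 36)
Check: 25 × 13 = 325 ≡ 1 (mod 36) ✓

25⁻¹ ≡ 13 (mod 36)


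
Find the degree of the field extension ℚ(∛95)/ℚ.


∛95 has minimal polynomial x³ - 95 (irreducible over ℚ since 95 is not a perfect cube)

[ℚ(∛95)/ℚ] = 3


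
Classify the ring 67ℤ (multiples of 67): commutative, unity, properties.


67ℤ is a commutative ring under +,× but has no multiplicative identity (1 ∉ 67ℤ); it has no zero divisors, but without unity it is not an integral domain
Commutative: Yes
Integral domain: No
Has unity: No

67ℤ (multiples of 67): Commutative=Yes, Unity=No


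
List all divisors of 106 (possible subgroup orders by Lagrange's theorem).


Lagrange's theorem: |H| divides |G|
|G| = 106
Divisors of 106: 1, 2, 53, 106

Possible subgroup orders: {1, 2, 53, 106}


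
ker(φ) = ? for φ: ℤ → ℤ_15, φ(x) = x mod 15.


Kernel = preimage of identity
ker(φ) = {x ∈ ℤ : x ≡ 0 (mod 15)} = 15ℤ = {0, ±15, ±30, ...}

ker(φ) = 15ℤ


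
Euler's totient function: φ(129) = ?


Factor n: 129 = 3 × 43
φ(n) = n · ∏(1 - 1/p) over distinct primes p | n
φ(129) = 129 · (1 - 1/3) · (1 - 1/43) = 84

φ(129) = 84


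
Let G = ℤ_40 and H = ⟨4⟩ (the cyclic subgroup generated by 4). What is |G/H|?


|⟨4⟩| = n / gcd(4, 40) = 40 / 4 = 10
H is normal (ℤ_40 is abelian).
|G/H| = |G| / |H| = 40 / 10 = 4

|G/H| = 4


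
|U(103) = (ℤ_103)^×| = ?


U(n) is the group of units mod n; |U(n)| = φ(n)
|U(103)| = φ(103) = 102

|U(103) = (ℤ_103)^×| = 102


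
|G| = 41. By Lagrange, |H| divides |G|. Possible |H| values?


Lagrange's theorem: |H| divides |G|
|G| = 41
Divisors of 41: 1, 41

Possible subgroup orders: {1, 41}


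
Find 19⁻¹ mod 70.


Use the extended Euclidean algorithm to write 1 = 19·s + 70·t; then s mod 70 is the inverse.
Euclidean algorithm:
  19 = 0·70 + 19
  70 = 3·19 + 13
  19 = 1·13 + 6
  13 = 2·6 + 1
  6 = 6·1 + 0
gcd(19,70) = 1
Back-substitution gives: 19·(-11) + 70·(3) = 1
So 19⁻¹ ≡ -11 ≡ 59 (mod 70)
Check: 19 × 59 = 1121 ≡ 1 (mod 70) ✓

19⁻¹ ≡ 59 (mod 70)


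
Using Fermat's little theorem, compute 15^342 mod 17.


Fermat's little theorem: if p is prime and gcd(a,p)=1, then a^(p-1) ≡ 1 (mod p)
p = 17 is prime, gcd(15,17) = 1
Reduce exponent: 342 mod 16 = 6
So 15^342 ≡ 15^6 (mod 17)
15^6 mod 17 = 13

15^342 ≡ 13 (mod 17)


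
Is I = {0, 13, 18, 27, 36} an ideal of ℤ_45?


Check ideal conditions for I = {0, 13, 18, 27, 36} in ℤ_45:
(1) I is an additive subgroup? No
(2) For r ∈ ℤ_45 and a ∈ I: r·a ∈ I? No  [counterexample: r=2, a=13, r·a mod 45 = 26 ∉ I]

No, I is not an ideal of ℤ_45


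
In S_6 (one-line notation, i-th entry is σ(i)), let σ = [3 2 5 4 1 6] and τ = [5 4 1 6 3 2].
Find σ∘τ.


σ∘τ: apply τ first, then σ
1 →τ 5 →σ 1
2 →τ 4 →σ 4
3 →τ 1 →σ 3
4 →τ 6 →σ 6
5 →τ 3 →σ 5
6 →τ 2 →σ 2

σ∘τ = [1 4 3 6 5 2]


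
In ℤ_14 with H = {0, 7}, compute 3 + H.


3 + H = {3 + h (mod 14) : h ∈ H}
3+0=3, 3+7=10

3 + H = {3, 10}


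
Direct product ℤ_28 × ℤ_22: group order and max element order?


|ℤ_28 × ℤ_22| = 28 × 22 = 616
Max element order = lcm(28,22) = 308
Cyclic? No (gcd=2)

|ℤ_28×ℤ_22| = 616, max element order = 308


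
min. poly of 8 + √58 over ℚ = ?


Let α = 8 + √58. Then α - 8 = √58, so (α - 8)² = 58, giving α² - 16α + 6 = 0. Degree 2 and α ∉ ℚ, so this is the minimal polynomial.

Minimal polynomial: x² - 16x + 6


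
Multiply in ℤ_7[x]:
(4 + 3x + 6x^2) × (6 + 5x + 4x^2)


Expand and collect like terms; reduce coefficients mod 7:
x^0: 4·6 = 24 ≡ 3 (mod 7)
x^1: 4·5 + 3·6 = 38 ≡ 3 (mod 7)
x^2: 4·4 + 3·5 + 6·6 = 67 ≡ 4 (mod 7)
x^3: 3·4 + 6·5 = 42 ≡ 0 (mod 7)
x^4: 6·4 = 24 ≡ 3 (mod 7)
Result: 3 + 3x + 4x^2 + 3x^4

f · g = 3 + 3x + 4x^2 + 3x^4
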